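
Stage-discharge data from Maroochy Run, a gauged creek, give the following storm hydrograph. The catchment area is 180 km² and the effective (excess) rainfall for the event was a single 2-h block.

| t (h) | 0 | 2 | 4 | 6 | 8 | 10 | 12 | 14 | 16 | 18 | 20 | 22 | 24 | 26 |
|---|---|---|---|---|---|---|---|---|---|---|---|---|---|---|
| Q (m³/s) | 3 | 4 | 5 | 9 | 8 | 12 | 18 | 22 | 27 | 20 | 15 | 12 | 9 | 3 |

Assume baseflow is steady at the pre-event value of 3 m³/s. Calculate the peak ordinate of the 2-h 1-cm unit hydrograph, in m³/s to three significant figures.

Direct runoff: 0.0, 1.0, 2.0, 6.0, 5.0, 9.0, 15.0, 19.0, 24.0, 17.0, 12.0, 9.0, 6.0, 0.0 m³/s; ΣQ_DR = 125.0 m³/s, peak = 24.0 m³/s.
Runoff depth d = ΣQ_DR·Δt / A = 125.0 × 7200 / (180 km²) = 5.000 mm.
The 1-cm UH is the DRH scaled by (10 mm)/d, so U_p = 24.0 × 10/5.000 = 48.0 m³/s.

U_p ≈ 48.0 m³/s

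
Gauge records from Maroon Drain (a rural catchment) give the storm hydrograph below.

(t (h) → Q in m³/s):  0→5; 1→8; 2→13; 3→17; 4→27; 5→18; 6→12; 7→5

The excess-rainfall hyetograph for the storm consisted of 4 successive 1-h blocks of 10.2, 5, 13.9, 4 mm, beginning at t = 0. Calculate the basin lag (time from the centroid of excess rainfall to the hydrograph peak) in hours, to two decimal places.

Centroid of excess rainfall: t_c = Σ P_i·t̄_i / ΣP_i = 1.8535 h (block centres at 0.5, 1.5, 2.5, 3.5 h).
Hydrograph peak occurs at t = 4 h, so basin lag t_L = 4 − 1.8535 = 2.15 h.

t_L ≈ 2.15 h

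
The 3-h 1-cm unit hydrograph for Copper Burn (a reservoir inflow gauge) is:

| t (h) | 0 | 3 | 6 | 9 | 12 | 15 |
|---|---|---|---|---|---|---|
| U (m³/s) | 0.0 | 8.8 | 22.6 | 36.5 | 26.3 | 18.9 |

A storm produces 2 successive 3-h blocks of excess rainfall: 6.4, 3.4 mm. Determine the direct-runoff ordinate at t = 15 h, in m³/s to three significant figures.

Q ≈ 21.0 m³/s

By discrete convolution, Q_j = Σ (P_i / 10 mm) · U_{j−i}.
At t = 15 h (j=5): Q = (6.4/10)·18.9 + (3.4/10)·26.3 = 21.0 m³/s.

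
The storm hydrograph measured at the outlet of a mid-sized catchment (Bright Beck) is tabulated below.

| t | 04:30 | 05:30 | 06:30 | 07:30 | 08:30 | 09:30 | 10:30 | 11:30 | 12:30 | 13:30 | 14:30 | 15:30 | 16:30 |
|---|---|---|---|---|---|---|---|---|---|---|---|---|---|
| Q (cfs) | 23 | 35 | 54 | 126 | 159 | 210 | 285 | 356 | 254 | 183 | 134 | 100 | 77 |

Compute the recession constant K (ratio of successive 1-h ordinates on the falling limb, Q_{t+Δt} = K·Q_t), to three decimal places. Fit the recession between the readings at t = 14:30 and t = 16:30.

K ≈ 0.758

Using the recession-limb readings at t = 14:30 and t = 16:30: Q falls from 134 to 77 cfs over 2 intervals.
K = (Q₂/Q₁)^(1/2) = (77/134)^(1/2) = 0.758.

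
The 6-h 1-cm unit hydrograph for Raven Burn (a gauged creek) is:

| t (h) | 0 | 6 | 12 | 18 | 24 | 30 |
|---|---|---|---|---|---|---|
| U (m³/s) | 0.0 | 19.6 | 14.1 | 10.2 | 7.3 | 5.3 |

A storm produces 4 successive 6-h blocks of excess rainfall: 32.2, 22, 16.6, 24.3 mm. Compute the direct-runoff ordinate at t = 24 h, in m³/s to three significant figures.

Q ≈ 117 m³/s

By discrete convolution, Q_j = Σ (P_i / 10 mm) · U_{j−i}.
At t = 24 h (j=4): Q = (32.2/10)·7.3 + (22/10)·10.2 + (16.6/10)·14.1 + (24.3/10)·19.6 = 117 m³/s.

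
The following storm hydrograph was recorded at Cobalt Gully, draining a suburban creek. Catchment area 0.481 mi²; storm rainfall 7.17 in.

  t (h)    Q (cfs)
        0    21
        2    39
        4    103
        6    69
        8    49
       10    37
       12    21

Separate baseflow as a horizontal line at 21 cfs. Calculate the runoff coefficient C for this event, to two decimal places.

ΣQ_DR = 192.0 cfs; V = ΣQ_DR·Δt = 1.382 × 10^6 ft³.
Runoff depth d = V / A = 1.237 in.
C = d / P = 1.237 / 7.17 = 0.17.

C ≈ 0.17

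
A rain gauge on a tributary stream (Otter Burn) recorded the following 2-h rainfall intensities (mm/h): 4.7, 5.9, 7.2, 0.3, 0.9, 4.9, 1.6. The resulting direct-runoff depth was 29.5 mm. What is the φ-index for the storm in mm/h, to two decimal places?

φ ≈ 1.99 mm/h

Only the 4 blocks with intensity above φ contribute runoff: 4.7, 5.9, 7.2, 4.9 mm/h.
Σ(I−φ)·Δt = d  ⇒  (4.7+5.9+7.2+4.9 − 4φ)·2 = 29.5
φ = (22.70 − 29.5/2) / 4 = 1.99 mm/h.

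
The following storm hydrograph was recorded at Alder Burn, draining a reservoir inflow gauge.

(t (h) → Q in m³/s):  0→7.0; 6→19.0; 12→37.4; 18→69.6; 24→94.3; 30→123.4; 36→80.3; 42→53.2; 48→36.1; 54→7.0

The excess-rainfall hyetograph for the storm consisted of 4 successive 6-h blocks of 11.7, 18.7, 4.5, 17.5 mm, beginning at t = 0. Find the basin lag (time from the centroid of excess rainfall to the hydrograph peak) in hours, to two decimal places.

t_L ≈ 17.82 h

Centroid of excess rainfall: t_c = Σ P_i·t̄_i / ΣP_i = 12.1832 h (block centres at 3, 9, 15, 21 h).
Hydrograph peak occurs at t = 30 h, so basin lag t_L = 30 − 12.1832 = 17.82 h.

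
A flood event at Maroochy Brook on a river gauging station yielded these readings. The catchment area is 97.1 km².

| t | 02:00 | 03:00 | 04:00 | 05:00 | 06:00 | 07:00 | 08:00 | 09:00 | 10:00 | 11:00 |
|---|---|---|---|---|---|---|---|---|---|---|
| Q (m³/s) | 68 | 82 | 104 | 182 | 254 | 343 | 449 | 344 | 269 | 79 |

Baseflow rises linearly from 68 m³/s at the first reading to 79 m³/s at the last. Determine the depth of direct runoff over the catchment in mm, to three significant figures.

d ≈ 53.4 mm

Direct runoff: 0.00, 12.78, 33.56, 110.33, 181.11, 268.89, 373.67, 267.44, 191.22, 0.00 m³/s; ΣQ_DR = 1439 m³/s.
V = ΣQ_DR · Δt = 1439 × 3600 s = 5.180 × 10^6 m³.
Over A = 97.1 km², depth = V / A = 53.4 mm.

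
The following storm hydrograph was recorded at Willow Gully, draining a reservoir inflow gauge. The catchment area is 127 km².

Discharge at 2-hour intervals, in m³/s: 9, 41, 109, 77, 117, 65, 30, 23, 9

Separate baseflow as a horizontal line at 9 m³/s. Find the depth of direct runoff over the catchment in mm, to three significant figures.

d ≈ 22.6 mm

Direct runoff: 0.0, 32.0, 100.0, 68.0, 108.0, 56.0, 21.0, 14.0, 0.0 m³/s; ΣQ_DR = 399.0 m³/s.
V = ΣQ_DR · Δt = 399.0 × 7200 s = 2.873 × 10^6 m³.
Over A = 127 km², depth = V / A = 22.6 mm.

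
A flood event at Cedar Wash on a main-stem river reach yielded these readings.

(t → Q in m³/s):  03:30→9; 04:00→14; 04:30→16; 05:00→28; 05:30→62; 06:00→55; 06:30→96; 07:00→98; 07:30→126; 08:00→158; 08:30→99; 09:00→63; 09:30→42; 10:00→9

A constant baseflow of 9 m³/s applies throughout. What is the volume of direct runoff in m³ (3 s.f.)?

Direct-runoff ordinates (Q − Q_b): 0.0, 5.0, 7.0, 19.0, 53.0, 46.0, 87.0, 89.0, 117.0, 149.0, 90.0, 54.0, 33.0, 0.0 m³/s.
ΣQ_DR = 749.0 m³/s.
With Δt = 0.5 h = 1800 s, V = ΣQ_DR · Δt = 749.0 × 1800 = 1.35 × 10^6 m³.

V ≈ 1.35 × 10^6 m³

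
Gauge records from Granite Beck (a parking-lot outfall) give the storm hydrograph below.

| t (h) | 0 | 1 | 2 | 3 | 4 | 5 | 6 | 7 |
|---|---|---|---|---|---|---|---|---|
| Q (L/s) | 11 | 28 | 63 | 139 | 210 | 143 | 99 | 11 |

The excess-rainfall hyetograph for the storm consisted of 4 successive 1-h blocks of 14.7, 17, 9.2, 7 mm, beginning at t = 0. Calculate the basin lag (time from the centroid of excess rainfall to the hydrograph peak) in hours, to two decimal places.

t_L ≈ 2.32 h

Centroid of excess rainfall: t_c = Σ P_i·t̄_i / ΣP_i = 1.6775 h (block centres at 0.5, 1.5, 2.5, 3.5 h).
Hydrograph peak occurs at t = 4 h, so basin lag t_L = 4 − 1.6775 = 2.32 h.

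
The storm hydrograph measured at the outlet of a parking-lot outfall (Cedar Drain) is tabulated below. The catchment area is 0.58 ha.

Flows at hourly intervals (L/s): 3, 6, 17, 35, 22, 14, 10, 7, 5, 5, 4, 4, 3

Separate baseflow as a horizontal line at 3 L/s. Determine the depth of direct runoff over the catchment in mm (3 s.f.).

Direct runoff: 0.0, 3.0, 14.0, 32.0, 19.0, 11.0, 7.0, 4.0, 2.0, 2.0, 1.0, 1.0, 0.0 L/s; ΣQ_DR = 96.00 L/s.
V = ΣQ_DR · Δt = 96.00 × 3600 s = 3.456 × 10^5 L.
Over A = 0.58 ha, depth = V / A = 59.6 mm.

d ≈ 59.6 mm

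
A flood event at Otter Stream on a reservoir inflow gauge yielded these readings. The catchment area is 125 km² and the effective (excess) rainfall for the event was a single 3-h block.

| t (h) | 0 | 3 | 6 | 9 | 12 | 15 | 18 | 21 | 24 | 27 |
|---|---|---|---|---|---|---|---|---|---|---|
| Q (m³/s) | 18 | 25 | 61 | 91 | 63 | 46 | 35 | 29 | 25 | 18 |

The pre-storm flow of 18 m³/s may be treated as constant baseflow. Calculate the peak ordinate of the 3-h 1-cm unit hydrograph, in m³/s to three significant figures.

Direct runoff: 0.0, 7.0, 43.0, 73.0, 45.0, 28.0, 17.0, 11.0, 7.0, 0.0 m³/s; ΣQ_DR = 231.0 m³/s, peak = 73.0 m³/s.
Runoff depth d = ΣQ_DR·Δt / A = 231.0 × 10800 / (125 km²) = 19.96 mm.
The 1-cm UH is the DRH scaled by (10 mm)/d, so U_p = 73.0 × 10/19.96 = 36.6 m³/s.

U_p ≈ 36.6 m³/s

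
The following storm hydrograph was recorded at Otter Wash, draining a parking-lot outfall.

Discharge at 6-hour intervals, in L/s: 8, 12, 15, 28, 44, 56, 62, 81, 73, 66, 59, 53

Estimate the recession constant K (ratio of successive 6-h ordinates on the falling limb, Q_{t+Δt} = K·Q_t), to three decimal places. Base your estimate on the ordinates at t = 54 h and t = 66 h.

K ≈ 0.896

Using the recession-limb readings at t = 54 h and t = 66 h: Q falls from 66 to 53 L/s over 2 intervals.
K = (Q₂/Q₁)^(1/2) = (53/66)^(1/2) = 0.896.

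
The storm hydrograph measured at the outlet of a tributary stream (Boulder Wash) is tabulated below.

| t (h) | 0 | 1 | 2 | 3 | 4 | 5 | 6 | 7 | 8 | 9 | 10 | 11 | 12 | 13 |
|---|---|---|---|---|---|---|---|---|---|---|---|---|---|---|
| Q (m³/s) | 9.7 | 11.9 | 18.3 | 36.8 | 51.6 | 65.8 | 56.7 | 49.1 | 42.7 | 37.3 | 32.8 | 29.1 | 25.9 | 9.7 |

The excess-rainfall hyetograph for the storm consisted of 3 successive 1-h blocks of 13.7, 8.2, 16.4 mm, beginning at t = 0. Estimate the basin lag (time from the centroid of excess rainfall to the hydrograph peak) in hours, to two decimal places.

t_L ≈ 3.43 h

Centroid of excess rainfall: t_c = Σ P_i·t̄_i / ΣP_i = 1.5705 h (block centres at 0.5, 1.5, 2.5 h).
Hydrograph peak occurs at t = 5 h, so basin lag t_L = 5 − 1.5705 = 3.43 h.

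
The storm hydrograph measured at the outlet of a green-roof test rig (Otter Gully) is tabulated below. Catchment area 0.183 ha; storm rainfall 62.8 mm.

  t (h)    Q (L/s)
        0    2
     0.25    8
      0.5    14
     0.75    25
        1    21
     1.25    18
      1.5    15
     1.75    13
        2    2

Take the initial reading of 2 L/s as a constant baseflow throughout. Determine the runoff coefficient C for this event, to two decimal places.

ΣQ_DR = 100.0 L/s; V = ΣQ_DR·Δt = 90000 L.
Runoff depth d = V / A = 49.18 mm.
C = d / P = 49.18 / 62.8 = 0.78.

C ≈ 0.78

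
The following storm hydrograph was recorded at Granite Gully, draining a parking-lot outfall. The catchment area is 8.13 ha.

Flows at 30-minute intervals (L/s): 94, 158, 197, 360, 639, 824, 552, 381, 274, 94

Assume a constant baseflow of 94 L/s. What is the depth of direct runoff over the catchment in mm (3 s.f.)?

d ≈ 58.3 mm

Direct runoff: 0.0, 64.0, 103.0, 266.0, 545.0, 730.0, 458.0, 287.0, 180.0, 0.0 L/s; ΣQ_DR = 2633 L/s.
V = ΣQ_DR · Δt = 2633 × 1800 s = 4.739 × 10^6 L.
Over A = 8.13 ha, depth = V / A = 58.3 mm.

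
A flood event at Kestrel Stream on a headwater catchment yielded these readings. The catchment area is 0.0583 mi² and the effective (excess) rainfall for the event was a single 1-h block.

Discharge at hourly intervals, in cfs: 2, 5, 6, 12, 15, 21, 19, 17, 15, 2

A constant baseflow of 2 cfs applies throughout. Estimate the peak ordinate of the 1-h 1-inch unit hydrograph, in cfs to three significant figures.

Direct runoff: 0.0, 3.0, 4.0, 10.0, 13.0, 19.0, 17.0, 15.0, 13.0, 0.0 cfs; ΣQ_DR = 94.00 cfs, peak = 19.0 cfs.
Runoff depth d = ΣQ_DR·Δt / A = 94.00 × 3600 / (0.0583 mi²) = 2.498 in.
The 1-inch UH is the DRH scaled by (1 in)/d, so U_p = 19.0 × 1/2.498 = 7.60 cfs.

U_p ≈ 7.60 cfs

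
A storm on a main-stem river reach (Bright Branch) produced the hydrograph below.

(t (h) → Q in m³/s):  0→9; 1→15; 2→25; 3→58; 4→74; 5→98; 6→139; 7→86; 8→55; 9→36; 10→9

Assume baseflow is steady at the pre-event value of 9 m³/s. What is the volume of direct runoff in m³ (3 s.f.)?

V ≈ 1.82 × 10^6 m³

Direct-runoff ordinates (Q − Q_b): 0.0, 6.0, 16.0, 49.0, 65.0, 89.0, 130.0, 77.0, 46.0, 27.0, 0.0 m³/s.
ΣQ_DR = 505.0 m³/s.
With Δt = 1 h = 3600 s, V = ΣQ_DR · Δt = 505.0 × 3600 = 1.82 × 10^6 m³.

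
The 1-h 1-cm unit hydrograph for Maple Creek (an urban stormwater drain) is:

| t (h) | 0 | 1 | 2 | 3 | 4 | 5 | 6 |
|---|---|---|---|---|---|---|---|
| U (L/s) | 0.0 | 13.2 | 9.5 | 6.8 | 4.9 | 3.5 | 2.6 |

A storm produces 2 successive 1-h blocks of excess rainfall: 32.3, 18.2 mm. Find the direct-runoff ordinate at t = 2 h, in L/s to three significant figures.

Q ≈ 54.7 L/s

By discrete convolution, Q_j = Σ (P_i / 10 mm) · U_{j−i}.
At t = 2 h (j=2): Q = (32.3/10)·9.5 + (18.2/10)·13.2 = 54.7 L/s.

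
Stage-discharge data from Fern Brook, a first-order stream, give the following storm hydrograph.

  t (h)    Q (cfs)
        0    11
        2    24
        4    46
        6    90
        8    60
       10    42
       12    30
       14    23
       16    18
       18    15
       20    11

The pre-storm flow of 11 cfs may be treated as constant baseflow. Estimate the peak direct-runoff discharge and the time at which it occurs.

Subtracting baseflow gives direct-runoff ordinates: 0.0, 13.0, 35.0, 79.0, 49.0, 31.0, 19.0, 12.0, 7.0, 4.0, 0.0 cfs.
The maximum is 79.0 cfs, occurring at the reading for t = 6 h.

Q_p = 79.0 cfs at t = 6 h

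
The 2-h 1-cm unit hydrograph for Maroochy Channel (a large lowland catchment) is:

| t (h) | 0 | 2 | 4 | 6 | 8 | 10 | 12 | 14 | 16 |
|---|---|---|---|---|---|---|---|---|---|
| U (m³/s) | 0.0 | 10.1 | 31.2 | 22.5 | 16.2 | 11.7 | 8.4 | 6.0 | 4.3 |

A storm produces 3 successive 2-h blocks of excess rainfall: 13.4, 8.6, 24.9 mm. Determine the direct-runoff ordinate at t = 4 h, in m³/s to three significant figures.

Q ≈ 50.5 m³/s

By discrete convolution, Q_j = Σ (P_i / 10 mm) · U_{j−i}.
At t = 4 h (j=2): Q = (13.4/10)·31.2 + (8.6/10)·10.1 + (24.9/10)·0.0 = 50.5 m³/s.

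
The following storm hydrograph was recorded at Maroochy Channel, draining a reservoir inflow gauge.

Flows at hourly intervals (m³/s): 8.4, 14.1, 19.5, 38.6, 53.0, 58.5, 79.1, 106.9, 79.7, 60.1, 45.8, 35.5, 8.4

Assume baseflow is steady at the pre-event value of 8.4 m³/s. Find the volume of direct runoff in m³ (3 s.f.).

Direct-runoff ordinates (Q − Q_b): 0.0, 5.7, 11.1, 30.2, 44.6, 50.1, 70.7, 98.5, 71.3, 51.7, 37.4, 27.1, 0.0 m³/s.
ΣQ_DR = 498.4 m³/s.
With Δt = 1 h = 3600 s, V = ΣQ_DR · Δt = 498.4 × 3600 = 1.79 × 10^6 m³.

V ≈ 1.79 × 10^6 m³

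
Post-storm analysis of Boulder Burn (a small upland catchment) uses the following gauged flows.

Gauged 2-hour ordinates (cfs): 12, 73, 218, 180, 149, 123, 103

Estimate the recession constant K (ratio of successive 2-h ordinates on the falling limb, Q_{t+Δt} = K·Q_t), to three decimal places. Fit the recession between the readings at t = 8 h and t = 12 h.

Using the recession-limb readings at t = 8 h and t = 12 h: Q falls from 149 to 103 cfs over 2 intervals.
K = (Q₂/Q₁)^(1/2) = (103/149)^(1/2) = 0.831.

K ≈ 0.831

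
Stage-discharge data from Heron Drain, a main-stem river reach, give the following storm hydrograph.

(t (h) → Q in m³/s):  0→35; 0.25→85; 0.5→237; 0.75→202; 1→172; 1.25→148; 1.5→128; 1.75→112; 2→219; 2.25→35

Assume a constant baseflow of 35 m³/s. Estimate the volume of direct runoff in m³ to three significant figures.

Direct-runoff ordinates (Q − Q_b): 0.0, 50.0, 202.0, 167.0, 137.0, 113.0, 93.0, 77.0, 184.0, 0.0 m³/s.
ΣQ_DR = 1023 m³/s.
With Δt = 0.25 h = 900 s, V = ΣQ_DR · Δt = 1023 × 900 = 9.21 × 10^5 m³.

V ≈ 9.21 × 10^5 m³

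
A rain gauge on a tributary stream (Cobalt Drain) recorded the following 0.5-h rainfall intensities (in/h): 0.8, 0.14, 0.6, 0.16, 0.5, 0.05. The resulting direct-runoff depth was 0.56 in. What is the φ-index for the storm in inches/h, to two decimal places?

φ ≈ 0.26 in/h

Only the 3 blocks with intensity above φ contribute runoff: 0.8, 0.6, 0.5 in/h.
Σ(I−φ)·Δt = d  ⇒  (0.8+0.6+0.5 − 3φ)·0.5 = 0.56
φ = (1.900 − 0.56/0.5) / 3 = 0.26 in/h.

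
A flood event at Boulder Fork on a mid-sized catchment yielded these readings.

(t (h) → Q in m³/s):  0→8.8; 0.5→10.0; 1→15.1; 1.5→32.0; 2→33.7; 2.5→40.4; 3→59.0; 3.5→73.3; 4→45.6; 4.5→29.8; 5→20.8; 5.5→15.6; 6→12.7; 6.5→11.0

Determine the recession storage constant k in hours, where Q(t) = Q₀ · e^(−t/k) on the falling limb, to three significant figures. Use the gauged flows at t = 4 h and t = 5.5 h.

k ≈ 1.40 h

On the falling limb, Q drops from 45.6 to 15.6 m³/s between t = 4 h and t = 5.5 h (Δt = 1.5 h).
k = −Δt / ln(Q₂/Q₁) = −1.5 / ln(15.6/45.6) = 1.40 h.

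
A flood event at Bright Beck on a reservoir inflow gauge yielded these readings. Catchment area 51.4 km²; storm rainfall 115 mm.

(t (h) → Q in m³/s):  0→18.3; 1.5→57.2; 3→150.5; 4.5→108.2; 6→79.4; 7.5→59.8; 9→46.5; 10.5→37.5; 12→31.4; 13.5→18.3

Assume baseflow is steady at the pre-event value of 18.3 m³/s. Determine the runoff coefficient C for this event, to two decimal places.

C ≈ 0.39

ΣQ_DR = 424.1 m³/s; V = ΣQ_DR·Δt = 2.290 × 10^6 m³.
Runoff depth d = V / A = 44.56 mm.
C = d / P = 44.56 / 115 = 0.39.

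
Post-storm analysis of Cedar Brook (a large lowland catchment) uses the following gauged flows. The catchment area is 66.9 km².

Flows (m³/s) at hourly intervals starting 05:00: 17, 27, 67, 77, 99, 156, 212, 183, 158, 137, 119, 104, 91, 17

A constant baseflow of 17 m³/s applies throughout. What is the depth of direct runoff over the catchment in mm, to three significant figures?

d ≈ 66.0 mm

Direct runoff: 0.0, 10.0, 50.0, 60.0, 82.0, 139.0, 195.0, 166.0, 141.0, 120.0, 102.0, 87.0, 74.0, 0.0 m³/s; ΣQ_DR = 1226 m³/s.
V = ΣQ_DR · Δt = 1226 × 3600 s = 4.414 × 10^6 m³.
Over A = 66.9 km², depth = V / A = 66.0 mm.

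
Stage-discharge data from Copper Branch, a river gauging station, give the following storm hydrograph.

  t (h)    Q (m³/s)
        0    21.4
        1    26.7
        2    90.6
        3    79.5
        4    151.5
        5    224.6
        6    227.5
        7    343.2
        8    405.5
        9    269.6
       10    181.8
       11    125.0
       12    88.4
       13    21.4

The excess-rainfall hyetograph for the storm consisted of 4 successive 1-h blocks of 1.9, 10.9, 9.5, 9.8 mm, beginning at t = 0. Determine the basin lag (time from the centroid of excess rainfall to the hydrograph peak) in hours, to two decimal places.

Centroid of excess rainfall: t_c = Σ P_i·t̄_i / ΣP_i = 2.3474 h (block centres at 0.5, 1.5, 2.5, 3.5 h).
Hydrograph peak occurs at t = 8 h, so basin lag t_L = 8 − 2.3474 = 5.65 h.

t_L ≈ 5.65 h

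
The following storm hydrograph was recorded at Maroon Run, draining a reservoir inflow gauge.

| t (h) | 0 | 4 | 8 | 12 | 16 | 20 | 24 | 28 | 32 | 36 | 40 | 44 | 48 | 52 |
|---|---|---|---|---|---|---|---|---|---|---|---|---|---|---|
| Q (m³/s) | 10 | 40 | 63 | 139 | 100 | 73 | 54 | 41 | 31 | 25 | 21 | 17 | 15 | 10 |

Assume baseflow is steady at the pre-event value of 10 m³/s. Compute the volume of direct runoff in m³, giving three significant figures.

Direct-runoff ordinates (Q − Q_b): 0.0, 30.0, 53.0, 129.0, 90.0, 63.0, 44.0, 31.0, 21.0, 15.0, 11.0, 7.0, 5.0, 0.0 m³/s.
ΣQ_DR = 499.0 m³/s.
With Δt = 4 h = 14400 s, V = ΣQ_DR · Δt = 499.0 × 14400 = 7.19 × 10^6 m³.

V ≈ 7.19 × 10^6 m³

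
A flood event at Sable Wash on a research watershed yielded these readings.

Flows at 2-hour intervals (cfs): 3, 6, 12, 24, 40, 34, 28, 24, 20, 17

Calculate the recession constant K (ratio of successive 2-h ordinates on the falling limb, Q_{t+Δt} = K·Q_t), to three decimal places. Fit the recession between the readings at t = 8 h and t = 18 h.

Using the recession-limb readings at t = 8 h and t = 18 h: Q falls from 40 to 17 cfs over 5 intervals.
K = (Q₂/Q₁)^(1/5) = (17/40)^(1/5) = 0.843.

K ≈ 0.843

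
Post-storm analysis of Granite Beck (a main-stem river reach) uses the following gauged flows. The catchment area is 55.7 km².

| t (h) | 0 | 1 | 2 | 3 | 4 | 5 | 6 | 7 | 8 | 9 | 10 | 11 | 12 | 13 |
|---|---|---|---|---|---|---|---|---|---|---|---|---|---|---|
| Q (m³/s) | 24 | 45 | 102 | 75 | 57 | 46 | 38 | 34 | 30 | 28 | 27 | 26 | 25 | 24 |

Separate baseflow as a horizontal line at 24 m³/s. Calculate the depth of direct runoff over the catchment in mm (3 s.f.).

d ≈ 15.8 mm

Direct runoff: 0.0, 21.0, 78.0, 51.0, 33.0, 22.0, 14.0, 10.0, 6.0, 4.0, 3.0, 2.0, 1.0, 0.0 m³/s; ΣQ_DR = 245.0 m³/s.
V = ΣQ_DR · Δt = 245.0 × 3600 s = 8.820 × 10^5 m³.
Over A = 55.7 km², depth = V / A = 15.8 mm.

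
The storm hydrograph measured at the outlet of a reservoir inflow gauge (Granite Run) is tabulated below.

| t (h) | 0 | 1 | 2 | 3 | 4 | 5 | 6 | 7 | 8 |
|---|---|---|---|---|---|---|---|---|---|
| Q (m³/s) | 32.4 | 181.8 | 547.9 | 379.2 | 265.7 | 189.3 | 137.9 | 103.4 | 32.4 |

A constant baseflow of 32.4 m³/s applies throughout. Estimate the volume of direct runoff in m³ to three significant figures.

V ≈ 5.68 × 10^6 m³

Direct-runoff ordinates (Q − Q_b): 0.0, 149.4, 515.5, 346.8, 233.3, 156.9, 105.5, 71.0, 0.0 m³/s.
ΣQ_DR = 1578 m³/s.
With Δt = 1 h = 3600 s, V = ΣQ_DR · Δt = 1578 × 3600 = 5.68 × 10^6 m³.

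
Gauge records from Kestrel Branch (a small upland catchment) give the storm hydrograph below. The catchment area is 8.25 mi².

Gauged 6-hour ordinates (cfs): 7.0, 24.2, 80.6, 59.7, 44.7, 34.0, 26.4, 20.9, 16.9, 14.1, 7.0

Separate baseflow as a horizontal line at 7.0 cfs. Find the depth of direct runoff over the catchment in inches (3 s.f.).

Direct runoff: 0.0, 17.2, 73.6, 52.7, 37.7, 27.0, 19.4, 13.9, 9.9, 7.1, 0.0 cfs; ΣQ_DR = 258.5 cfs.
V = ΣQ_DR · Δt = 258.5 × 21600 s = 5.584 × 10^6 ft³.
Over A = 8.25 mi², depth = V / A = 0.291 in.

d ≈ 0.291 in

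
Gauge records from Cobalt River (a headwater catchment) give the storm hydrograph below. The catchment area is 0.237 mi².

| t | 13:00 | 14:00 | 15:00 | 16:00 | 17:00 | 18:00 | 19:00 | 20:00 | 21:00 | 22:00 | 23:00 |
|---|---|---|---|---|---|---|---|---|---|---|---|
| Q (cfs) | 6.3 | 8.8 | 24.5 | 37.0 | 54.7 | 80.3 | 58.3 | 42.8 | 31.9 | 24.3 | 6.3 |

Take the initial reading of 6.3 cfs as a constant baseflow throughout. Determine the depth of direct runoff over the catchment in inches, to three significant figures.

d ≈ 2.00 in

Direct runoff: 0.0, 2.5, 18.2, 30.7, 48.4, 74.0, 52.0, 36.5, 25.6, 18.0, 0.0 cfs; ΣQ_DR = 305.9 cfs.
V = ΣQ_DR · Δt = 305.9 × 3600 s = 1.101 × 10^6 ft³.
Over A = 0.237 mi², depth = V / A = 2.00 in.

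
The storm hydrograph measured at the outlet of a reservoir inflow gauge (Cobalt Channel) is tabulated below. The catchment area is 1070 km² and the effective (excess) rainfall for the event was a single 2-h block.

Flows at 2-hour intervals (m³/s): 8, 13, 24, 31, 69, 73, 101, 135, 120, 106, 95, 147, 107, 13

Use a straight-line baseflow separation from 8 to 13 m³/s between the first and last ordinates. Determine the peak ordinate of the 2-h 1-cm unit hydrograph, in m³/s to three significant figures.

U_p ≈ 224 m³/s

Direct runoff: 0.00, 4.62, 15.23, 21.85, 59.46, 63.08, 90.69, 124.31, 108.92, 94.54, 83.15, 134.77, 94.38, 0.00 m³/s; ΣQ_DR = 895.0 m³/s, peak = 134.77 m³/s.
Runoff depth d = ΣQ_DR·Δt / A = 895.0 × 7200 / (1070 km²) = 6.022 mm.
The 1-cm UH is the DRH scaled by (10 mm)/d, so U_p = 134.77 × 10/6.022 = 224 m³/s.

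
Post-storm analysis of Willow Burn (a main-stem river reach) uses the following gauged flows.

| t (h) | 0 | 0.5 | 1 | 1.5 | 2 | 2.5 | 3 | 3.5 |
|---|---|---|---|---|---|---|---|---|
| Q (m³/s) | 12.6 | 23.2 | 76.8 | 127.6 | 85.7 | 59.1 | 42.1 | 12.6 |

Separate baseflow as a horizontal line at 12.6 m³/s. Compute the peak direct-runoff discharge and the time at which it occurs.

Q_p = 115.0 m³/s at t = 1.5 h

Subtracting baseflow gives direct-runoff ordinates: 0.0, 10.6, 64.2, 115.0, 73.1, 46.5, 29.5, 0.0 m³/s.
The maximum is 115.0 m³/s, occurring at the reading for t = 1.5 h.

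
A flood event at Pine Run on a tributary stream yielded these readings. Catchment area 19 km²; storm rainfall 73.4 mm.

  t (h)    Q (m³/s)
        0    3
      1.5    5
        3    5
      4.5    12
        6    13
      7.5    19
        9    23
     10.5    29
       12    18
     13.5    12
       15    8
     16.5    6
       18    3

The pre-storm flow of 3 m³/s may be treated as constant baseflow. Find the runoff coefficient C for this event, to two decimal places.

ΣQ_DR = 117.0 m³/s; V = ΣQ_DR·Δt = 6.318 × 10^5 m³.
Runoff depth d = V / A = 33.25 mm.
C = d / P = 33.25 / 73.4 = 0.45.

C ≈ 0.45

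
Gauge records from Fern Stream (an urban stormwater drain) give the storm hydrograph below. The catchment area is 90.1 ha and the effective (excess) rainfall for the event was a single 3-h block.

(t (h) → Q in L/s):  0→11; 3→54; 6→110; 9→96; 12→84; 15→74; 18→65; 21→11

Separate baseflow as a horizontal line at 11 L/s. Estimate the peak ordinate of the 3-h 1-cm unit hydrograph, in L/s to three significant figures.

U_p ≈ 198 L/s

Direct runoff: 0.0, 43.0, 99.0, 85.0, 73.0, 63.0, 54.0, 0.0 L/s; ΣQ_DR = 417.0 L/s, peak = 99.0 L/s.
Runoff depth d = ΣQ_DR·Δt / A = 417.0 × 10800 / (90.1 ha) = 4.998 mm.
The 1-cm UH is the DRH scaled by (10 mm)/d, so U_p = 99.0 × 10/4.998 = 198 L/s.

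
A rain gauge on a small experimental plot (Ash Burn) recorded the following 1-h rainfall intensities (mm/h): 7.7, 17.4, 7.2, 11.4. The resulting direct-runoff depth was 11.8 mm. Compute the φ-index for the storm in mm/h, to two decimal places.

Only the 2 blocks with intensity above φ contribute runoff: 17.4, 11.4 mm/h.
Σ(I−φ)·Δt = d  ⇒  (17.4+11.4 − 2φ)·1 = 11.8
φ = (28.80 − 11.8/1) / 2 = 8.50 mm/h.

φ ≈ 8.50 mm/h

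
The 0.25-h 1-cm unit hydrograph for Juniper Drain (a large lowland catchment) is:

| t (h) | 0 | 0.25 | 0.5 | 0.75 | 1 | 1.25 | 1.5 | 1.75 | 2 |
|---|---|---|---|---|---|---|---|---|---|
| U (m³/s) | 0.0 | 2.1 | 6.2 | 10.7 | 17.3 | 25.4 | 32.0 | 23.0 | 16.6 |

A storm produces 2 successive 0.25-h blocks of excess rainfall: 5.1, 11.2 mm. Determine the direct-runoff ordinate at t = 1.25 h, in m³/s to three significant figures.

Q ≈ 32.3 m³/s

By discrete convolution, Q_j = Σ (P_i / 10 mm) · U_{j−i}.
At t = 1.25 h (j=5): Q = (5.1/10)·25.4 + (11.2/10)·17.3 = 32.3 m³/s.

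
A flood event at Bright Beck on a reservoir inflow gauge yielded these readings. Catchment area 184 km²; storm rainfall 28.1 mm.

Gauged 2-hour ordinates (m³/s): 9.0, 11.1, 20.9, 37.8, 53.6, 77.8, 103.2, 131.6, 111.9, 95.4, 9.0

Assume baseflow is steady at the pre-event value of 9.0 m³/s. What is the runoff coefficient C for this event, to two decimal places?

ΣQ_DR = 562.3 m³/s; V = ΣQ_DR·Δt = 4.049 × 10^6 m³.
Runoff depth d = V / A = 22.00 mm.
C = d / P = 22.00 / 28.1 = 0.78.

C ≈ 0.78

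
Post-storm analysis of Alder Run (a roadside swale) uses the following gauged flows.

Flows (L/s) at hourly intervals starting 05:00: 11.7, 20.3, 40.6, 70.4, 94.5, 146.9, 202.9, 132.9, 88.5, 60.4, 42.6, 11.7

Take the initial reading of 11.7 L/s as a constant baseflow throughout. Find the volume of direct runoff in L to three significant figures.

V ≈ 2.82 × 10^6 L

Direct-runoff ordinates (Q − Q_b): 0.0, 8.6, 28.9, 58.7, 82.8, 135.2, 191.2, 121.2, 76.8, 48.7, 30.9, 0.0 L/s.
ΣQ_DR = 783.0 L/s.
With Δt = 1 h = 3600 s, V = ΣQ_DR · Δt = 783.0 × 3600 = 2.82 × 10^6 L.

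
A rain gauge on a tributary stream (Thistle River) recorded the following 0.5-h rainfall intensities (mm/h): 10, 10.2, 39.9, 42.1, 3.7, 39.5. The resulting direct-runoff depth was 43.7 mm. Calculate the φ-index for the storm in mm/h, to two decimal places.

φ ≈ 11.37 mm/h

Only the 3 blocks with intensity above φ contribute runoff: 39.9, 42.1, 39.5 mm/h.
Σ(I−φ)·Δt = d  ⇒  (39.9+42.1+39.5 − 3φ)·0.5 = 43.7
φ = (121.5 − 43.7/0.5) / 3 = 11.37 mm/h.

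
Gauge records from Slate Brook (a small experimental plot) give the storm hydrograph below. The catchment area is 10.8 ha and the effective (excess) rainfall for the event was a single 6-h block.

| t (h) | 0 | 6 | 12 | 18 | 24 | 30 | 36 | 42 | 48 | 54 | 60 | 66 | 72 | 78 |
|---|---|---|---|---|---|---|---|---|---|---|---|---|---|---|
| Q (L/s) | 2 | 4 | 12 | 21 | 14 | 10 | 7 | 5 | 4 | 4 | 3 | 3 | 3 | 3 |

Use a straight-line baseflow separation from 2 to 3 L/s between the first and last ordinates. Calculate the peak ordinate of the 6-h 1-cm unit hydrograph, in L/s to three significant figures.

U_p ≈ 15.6 L/s

Direct runoff: 0.00, 1.92, 9.85, 18.77, 11.69, 7.62, 4.54, 2.46, 1.38, 1.31, 0.23, 0.15, 0.08, 0.00 L/s; ΣQ_DR = 60.00 L/s, peak = 18.77 L/s.
Runoff depth d = ΣQ_DR·Δt / A = 60.00 × 21600 / (10.8 ha) = 12.00 mm.
The 1-cm UH is the DRH scaled by (10 mm)/d, so U_p = 18.77 × 10/12.00 = 15.6 L/s.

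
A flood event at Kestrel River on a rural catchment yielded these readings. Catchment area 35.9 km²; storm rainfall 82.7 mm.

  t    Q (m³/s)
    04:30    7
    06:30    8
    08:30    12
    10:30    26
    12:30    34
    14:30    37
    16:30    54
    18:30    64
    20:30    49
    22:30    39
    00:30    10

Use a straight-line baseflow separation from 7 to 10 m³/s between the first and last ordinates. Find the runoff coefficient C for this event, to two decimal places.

C ≈ 0.60

ΣQ_DR = 246.5 m³/s; V = ΣQ_DR·Δt = 1.775 × 10^6 m³.
Runoff depth d = V / A = 49.44 mm.
C = d / P = 49.44 / 82.7 = 0.60.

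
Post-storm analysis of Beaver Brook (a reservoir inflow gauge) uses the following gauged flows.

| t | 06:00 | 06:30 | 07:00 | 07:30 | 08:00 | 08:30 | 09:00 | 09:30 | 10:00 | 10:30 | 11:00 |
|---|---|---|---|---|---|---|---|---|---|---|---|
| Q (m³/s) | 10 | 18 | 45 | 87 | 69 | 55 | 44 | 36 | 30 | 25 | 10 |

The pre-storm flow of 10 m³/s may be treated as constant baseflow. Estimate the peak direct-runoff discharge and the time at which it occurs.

Subtracting baseflow gives direct-runoff ordinates: 0.0, 8.0, 35.0, 77.0, 59.0, 45.0, 34.0, 26.0, 20.0, 15.0, 0.0 m³/s.
The maximum is 77.0 m³/s, occurring at the reading for t = 07:30.

Q_p = 77.0 m³/s at t = 07:30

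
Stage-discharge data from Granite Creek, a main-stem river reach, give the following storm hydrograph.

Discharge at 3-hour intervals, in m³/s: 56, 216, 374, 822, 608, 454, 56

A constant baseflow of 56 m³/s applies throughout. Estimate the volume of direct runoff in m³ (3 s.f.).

Direct-runoff ordinates (Q − Q_b): 0.0, 160.0, 318.0, 766.0, 552.0, 398.0, 0.0 m³/s.
ΣQ_DR = 2194 m³/s.
With Δt = 3 h = 10800 s, V = ΣQ_DR · Δt = 2194 × 10800 = 2.37 × 10^7 m³.

V ≈ 2.37 × 10^7 m³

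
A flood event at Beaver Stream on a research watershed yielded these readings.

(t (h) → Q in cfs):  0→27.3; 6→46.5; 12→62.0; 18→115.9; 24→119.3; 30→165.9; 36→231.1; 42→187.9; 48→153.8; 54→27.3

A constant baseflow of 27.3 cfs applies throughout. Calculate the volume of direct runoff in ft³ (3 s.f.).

V ≈ 1.87 × 10^7 ft³

Direct-runoff ordinates (Q − Q_b): 0.0, 19.2, 34.7, 88.6, 92.0, 138.6, 203.8, 160.6, 126.5, 0.0 cfs.
ΣQ_DR = 864.0 cfs.
With Δt = 6 h = 21600 s, V = ΣQ_DR · Δt = 864.0 × 21600 = 1.87 × 10^7 ft³.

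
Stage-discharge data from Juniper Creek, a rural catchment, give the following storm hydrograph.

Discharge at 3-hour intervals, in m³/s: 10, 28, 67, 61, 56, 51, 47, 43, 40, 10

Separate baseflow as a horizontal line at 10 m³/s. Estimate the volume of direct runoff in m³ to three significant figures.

V ≈ 3.38 × 10^6 m³

Direct-runoff ordinates (Q − Q_b): 0.0, 18.0, 57.0, 51.0, 46.0, 41.0, 37.0, 33.0, 30.0, 0.0 m³/s.
ΣQ_DR = 313.0 m³/s.
With Δt = 3 h = 10800 s, V = ΣQ_DR · Δt = 313.0 × 10800 = 3.38 × 10^6 m³.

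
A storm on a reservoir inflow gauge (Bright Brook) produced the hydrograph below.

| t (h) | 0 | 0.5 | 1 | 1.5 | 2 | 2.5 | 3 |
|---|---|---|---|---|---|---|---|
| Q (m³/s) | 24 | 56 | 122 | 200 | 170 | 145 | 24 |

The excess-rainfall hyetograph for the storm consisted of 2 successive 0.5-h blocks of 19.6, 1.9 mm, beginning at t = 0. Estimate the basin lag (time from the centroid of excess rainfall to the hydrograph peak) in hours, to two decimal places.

t_L ≈ 1.21 h

Centroid of excess rainfall: t_c = Σ P_i·t̄_i / ΣP_i = 0.2942 h (block centres at 0.25, 0.75 h).
Hydrograph peak occurs at t = 1.5 h, so basin lag t_L = 1.5 − 0.2942 = 1.21 h.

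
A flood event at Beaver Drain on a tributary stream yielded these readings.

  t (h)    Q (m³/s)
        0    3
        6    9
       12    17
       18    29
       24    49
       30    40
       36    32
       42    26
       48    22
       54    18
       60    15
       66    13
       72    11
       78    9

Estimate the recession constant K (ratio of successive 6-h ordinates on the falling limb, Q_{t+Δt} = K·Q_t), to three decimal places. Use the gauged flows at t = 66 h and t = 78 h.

K ≈ 0.832

Using the recession-limb readings at t = 66 h and t = 78 h: Q falls from 13 to 9 m³/s over 2 intervals.
K = (Q₂/Q₁)^(1/2) = (9/13)^(1/2) = 0.832.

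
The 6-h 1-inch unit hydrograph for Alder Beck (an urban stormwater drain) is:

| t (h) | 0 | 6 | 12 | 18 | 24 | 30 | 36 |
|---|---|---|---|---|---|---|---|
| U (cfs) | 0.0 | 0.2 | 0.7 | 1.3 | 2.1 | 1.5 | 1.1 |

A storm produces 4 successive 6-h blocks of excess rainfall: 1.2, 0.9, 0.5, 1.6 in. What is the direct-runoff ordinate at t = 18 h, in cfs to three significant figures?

Q ≈ 2.29 cfs

By discrete convolution, Q_j = Σ (P_i / 1 in) · U_{j−i}.
At t = 18 h (j=3): Q = (1.2/1)·1.3 + (0.9/1)·0.7 + (0.5/1)·0.2 + (1.6/1)·0.0 = 2.29 cfs.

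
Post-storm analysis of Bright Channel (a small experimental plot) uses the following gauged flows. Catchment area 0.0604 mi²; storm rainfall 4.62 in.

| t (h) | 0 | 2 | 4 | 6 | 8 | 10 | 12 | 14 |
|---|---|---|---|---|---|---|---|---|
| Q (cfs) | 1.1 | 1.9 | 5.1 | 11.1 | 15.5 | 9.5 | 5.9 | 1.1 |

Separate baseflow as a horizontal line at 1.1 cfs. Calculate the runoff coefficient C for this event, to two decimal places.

C ≈ 0.47

ΣQ_DR = 42.40 cfs; V = ΣQ_DR·Δt = 3.053 × 10^5 ft³.
Runoff depth d = V / A = 2.176 in.
C = d / P = 2.176 / 4.62 = 0.47.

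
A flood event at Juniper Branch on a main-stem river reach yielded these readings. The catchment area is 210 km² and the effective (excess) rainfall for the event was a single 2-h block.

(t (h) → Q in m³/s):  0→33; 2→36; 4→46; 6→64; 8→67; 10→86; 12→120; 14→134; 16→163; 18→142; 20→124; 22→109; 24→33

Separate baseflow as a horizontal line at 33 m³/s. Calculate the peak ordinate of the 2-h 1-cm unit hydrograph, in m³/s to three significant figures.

Direct runoff: 0.0, 3.0, 13.0, 31.0, 34.0, 53.0, 87.0, 101.0, 130.0, 109.0, 91.0, 76.0, 0.0 m³/s; ΣQ_DR = 728.0 m³/s, peak = 130.0 m³/s.
Runoff depth d = ΣQ_DR·Δt / A = 728.0 × 7200 / (210 km²) = 24.96 mm.
The 1-cm UH is the DRH scaled by (10 mm)/d, so U_p = 130.0 × 10/24.96 = 52.1 m³/s.

U_p ≈ 52.1 m³/s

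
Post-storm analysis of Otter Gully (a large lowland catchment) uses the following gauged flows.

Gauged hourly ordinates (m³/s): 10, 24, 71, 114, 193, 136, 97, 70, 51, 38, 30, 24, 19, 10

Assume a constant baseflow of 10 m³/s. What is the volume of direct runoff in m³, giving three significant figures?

Direct-runoff ordinates (Q − Q_b): 0.0, 14.0, 61.0, 104.0, 183.0, 126.0, 87.0, 60.0, 41.0, 28.0, 20.0, 14.0, 9.0, 0.0 m³/s.
ΣQ_DR = 747.0 m³/s.
With Δt = 1 h = 3600 s, V = ΣQ_DR · Δt = 747.0 × 3600 = 2.69 × 10^6 m³.

V ≈ 2.69 × 10^6 m³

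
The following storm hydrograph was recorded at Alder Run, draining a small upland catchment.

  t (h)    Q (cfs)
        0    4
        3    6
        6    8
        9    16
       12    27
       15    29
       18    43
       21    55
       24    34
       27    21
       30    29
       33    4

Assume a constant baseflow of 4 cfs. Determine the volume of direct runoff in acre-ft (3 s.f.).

V ≈ 56.5 acre-ft

Direct-runoff ordinates (Q − Q_b): 0.0, 2.0, 4.0, 12.0, 23.0, 25.0, 39.0, 51.0, 30.0, 17.0, 25.0, 0.0 cfs.
ΣQ_DR = 228.0 cfs.
With Δt = 3 h = 10800 s, V = ΣQ_DR · Δt = 228.0 × 10800 = 2.46 × 10^6 ft³ = 56.5 acre-ft.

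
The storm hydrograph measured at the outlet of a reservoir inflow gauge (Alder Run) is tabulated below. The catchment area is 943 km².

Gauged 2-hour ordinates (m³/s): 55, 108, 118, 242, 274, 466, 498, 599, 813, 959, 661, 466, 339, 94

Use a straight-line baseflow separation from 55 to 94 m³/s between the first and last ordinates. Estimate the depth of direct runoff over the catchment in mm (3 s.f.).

Direct runoff: 0.00, 50.00, 57.00, 178.00, 207.00, 396.00, 425.00, 523.00, 734.00, 877.00, 576.00, 378.00, 248.00, 0.00 m³/s; ΣQ_DR = 4649 m³/s.
V = ΣQ_DR · Δt = 4649 × 7200 s = 3.347 × 10^7 m³.
Over A = 943 km², depth = V / A = 35.5 mm.

d ≈ 35.5 mm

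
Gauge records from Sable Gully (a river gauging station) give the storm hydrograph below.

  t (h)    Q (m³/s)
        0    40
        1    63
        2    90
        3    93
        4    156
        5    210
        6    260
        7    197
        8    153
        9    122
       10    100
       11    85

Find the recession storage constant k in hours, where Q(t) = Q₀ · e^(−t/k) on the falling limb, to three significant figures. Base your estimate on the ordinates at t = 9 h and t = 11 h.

k ≈ 5.53 h

On the falling limb, Q drops from 122 to 85 m³/s between t = 9 h and t = 11 h (Δt = 2 h).
k = −Δt / ln(Q₂/Q₁) = −2 / ln(85/122) = 5.53 h.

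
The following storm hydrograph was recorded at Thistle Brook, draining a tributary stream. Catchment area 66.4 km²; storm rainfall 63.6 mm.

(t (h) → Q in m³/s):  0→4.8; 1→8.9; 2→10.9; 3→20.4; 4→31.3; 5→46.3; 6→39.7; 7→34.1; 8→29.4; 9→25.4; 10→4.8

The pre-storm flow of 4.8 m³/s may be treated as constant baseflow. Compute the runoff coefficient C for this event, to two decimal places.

ΣQ_DR = 203.2 m³/s; V = ΣQ_DR·Δt = 7.315 × 10^5 m³.
Runoff depth d = V / A = 11.02 mm.
C = d / P = 11.02 / 63.6 = 0.17.

C ≈ 0.17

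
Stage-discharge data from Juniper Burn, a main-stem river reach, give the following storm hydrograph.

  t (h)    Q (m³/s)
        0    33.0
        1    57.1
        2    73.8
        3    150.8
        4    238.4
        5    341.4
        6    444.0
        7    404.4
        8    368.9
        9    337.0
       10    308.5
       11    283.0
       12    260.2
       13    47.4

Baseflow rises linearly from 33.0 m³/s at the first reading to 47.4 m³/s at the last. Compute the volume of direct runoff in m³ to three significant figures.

V ≈ 1.00 × 10^7 m³

Direct-runoff ordinates (Q − Q_b): 0.00, 22.99, 38.58, 114.48, 200.97, 302.86, 404.35, 363.65, 327.04, 294.03, 264.42, 237.82, 213.91, 0.00 m³/s.
ΣQ_DR = 2785 m³/s.
With Δt = 1 h = 3600 s, V = ΣQ_DR · Δt = 2785 × 3600 = 1.00 × 10^7 m³.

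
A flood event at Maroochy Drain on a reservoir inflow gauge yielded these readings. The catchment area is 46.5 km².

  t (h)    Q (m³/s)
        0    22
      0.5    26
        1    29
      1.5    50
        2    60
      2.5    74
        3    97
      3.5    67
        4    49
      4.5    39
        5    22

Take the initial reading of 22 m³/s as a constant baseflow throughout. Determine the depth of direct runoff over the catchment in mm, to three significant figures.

d ≈ 11.3 mm

Direct runoff: 0.0, 4.0, 7.0, 28.0, 38.0, 52.0, 75.0, 45.0, 27.0, 17.0, 0.0 m³/s; ΣQ_DR = 293.0 m³/s.
V = ΣQ_DR · Δt = 293.0 × 1800 s = 5.274 × 10^5 m³.
Over A = 46.5 km², depth = V / A = 11.3 mm.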